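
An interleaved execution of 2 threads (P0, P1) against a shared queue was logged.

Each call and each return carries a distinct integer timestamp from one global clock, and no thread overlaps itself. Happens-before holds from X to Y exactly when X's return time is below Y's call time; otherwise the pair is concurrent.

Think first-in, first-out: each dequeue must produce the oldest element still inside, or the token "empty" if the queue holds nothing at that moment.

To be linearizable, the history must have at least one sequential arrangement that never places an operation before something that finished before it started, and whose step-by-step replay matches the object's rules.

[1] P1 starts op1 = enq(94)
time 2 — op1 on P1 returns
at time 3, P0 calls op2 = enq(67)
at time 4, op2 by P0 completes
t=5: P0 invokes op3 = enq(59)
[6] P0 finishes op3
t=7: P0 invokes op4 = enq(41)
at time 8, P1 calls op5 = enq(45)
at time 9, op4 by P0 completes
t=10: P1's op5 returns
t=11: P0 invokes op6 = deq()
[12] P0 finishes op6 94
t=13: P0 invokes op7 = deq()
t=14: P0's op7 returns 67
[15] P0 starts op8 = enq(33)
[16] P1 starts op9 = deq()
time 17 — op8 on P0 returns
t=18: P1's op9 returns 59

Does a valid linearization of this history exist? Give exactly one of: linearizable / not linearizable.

one valid linearization: op1, op2, op3, op4, op5, op6, op7, op8, op9
step 1: op1 enq(94) — queue <94>
step 2: op2 enq(67) — queue <94,67>
step 3: op3 enq(59) — queue <94,67,59>
step 4: op4 enq(41) — queue <94,67,59,41>
step 5: op5 enq(45) — queue <94,67,59,41,45>
step 6: op6 deq() → 94 — queue <67,59,41,45>
step 7: op7 deq() → 67 — queue <59,41,45>
step 8: op8 enq(33) — queue <59,41,45,33>
step 9: op9 deq() → 59 — queue <41,45,33>

linearizable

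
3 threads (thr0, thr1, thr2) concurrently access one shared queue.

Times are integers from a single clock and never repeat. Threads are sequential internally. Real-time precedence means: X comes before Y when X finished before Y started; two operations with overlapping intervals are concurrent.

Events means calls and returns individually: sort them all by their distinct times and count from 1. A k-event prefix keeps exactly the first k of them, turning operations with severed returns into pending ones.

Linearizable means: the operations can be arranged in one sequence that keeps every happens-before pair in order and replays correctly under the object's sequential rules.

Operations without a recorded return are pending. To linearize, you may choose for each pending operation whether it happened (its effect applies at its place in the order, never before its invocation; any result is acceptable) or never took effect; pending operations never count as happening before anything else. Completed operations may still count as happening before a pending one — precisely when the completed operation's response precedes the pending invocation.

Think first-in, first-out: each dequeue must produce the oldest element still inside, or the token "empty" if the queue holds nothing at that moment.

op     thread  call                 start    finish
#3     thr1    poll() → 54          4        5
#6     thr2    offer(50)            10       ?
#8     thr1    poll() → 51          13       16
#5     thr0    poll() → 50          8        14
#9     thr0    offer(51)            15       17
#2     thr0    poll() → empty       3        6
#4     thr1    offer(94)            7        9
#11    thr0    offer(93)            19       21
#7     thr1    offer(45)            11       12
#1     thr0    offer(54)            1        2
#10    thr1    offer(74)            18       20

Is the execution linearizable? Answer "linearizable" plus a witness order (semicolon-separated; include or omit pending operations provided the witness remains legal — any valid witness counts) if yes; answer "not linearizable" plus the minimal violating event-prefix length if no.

the violation lands at event 16, #8's response at time 16: events 1..15 linearize, events 1..16 do not
every one of the 8 real-time-consistent orders over 7 completed queue ops fails the sequential spec
every completion of the 2 pending operations (#6, #9) was checked; none linearizes
sample order #1, #2, #3, #4, #5, #7, #8 (pending dropped) stalls at step 2 — #2 poll() → empty has no legal effect
sample order #1, #2, #3, #4, #7, #5, #8 (pending dropped) stalls at step 2 — #2 poll() → empty has no legal effect

not linearizable — minimal violating prefix: 16 events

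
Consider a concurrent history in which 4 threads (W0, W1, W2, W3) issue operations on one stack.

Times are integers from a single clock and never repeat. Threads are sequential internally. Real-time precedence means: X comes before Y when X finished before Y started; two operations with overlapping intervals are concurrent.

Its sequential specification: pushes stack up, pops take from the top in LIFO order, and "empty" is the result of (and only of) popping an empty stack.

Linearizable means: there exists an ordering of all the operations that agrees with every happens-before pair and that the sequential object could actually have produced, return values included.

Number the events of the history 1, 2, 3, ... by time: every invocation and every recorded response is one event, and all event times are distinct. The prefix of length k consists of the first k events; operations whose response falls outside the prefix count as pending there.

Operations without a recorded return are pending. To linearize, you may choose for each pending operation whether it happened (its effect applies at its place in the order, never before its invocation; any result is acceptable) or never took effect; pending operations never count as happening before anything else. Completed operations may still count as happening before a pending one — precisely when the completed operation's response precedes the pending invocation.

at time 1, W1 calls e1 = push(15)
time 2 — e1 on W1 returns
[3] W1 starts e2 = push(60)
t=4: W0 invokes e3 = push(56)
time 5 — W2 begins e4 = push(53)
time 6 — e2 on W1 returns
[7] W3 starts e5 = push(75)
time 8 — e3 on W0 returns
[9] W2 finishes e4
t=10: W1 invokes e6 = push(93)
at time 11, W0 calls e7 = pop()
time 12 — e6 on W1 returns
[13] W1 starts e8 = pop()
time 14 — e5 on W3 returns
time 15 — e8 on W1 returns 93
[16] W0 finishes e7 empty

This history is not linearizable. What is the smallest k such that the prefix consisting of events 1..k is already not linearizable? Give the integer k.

16

events 1..15 are linearizable, e.g. via e1, e2, e3, e4, e5, e6, e8:
after step 1 (e1 push(15)): stack <15>
after step 2 (e2 push(60)): stack <15,60>
after step 3 (e3 push(56)): stack <15,60,56>
after step 4 (e4 push(53)): stack <15,60,56,53>
after step 5 (e5 push(75)): stack <15,60,56,53,75>
after step 6 (e6 push(93)): stack <15,60,56,53,75,93>
after step 7 (e8 pop() → 93): stack <15,60,56,53,75>
with event 16 included (e7 responding at time 16), all real-time-consistent orders fail
one such order, e1, e2, e3, e4, e5, e6, e7, e8, breaks at step 7 where e7 pop() → empty is illegal
one such order, e1, e2, e3, e4, e5, e6, e8, e7, breaks at step 8 where e7 pop() → empty is illegal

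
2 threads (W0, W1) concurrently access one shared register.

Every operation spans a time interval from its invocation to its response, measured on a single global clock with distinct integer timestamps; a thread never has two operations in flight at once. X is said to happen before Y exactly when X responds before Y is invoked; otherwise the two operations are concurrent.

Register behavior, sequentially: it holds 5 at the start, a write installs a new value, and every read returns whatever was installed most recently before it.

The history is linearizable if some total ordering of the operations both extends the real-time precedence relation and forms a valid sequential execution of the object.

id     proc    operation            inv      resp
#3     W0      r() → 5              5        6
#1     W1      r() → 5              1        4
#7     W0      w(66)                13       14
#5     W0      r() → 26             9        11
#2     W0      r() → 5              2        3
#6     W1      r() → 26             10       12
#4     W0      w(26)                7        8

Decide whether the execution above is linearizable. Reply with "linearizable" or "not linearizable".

one valid linearization: #1, #2, #3, #4, #5, #6, #7
after step 1 (#1 r() → 5): value 5
after step 2 (#2 r() → 5): value 5
after step 3 (#3 r() → 5): value 5
after step 4 (#4 w(26)): value 26
after step 5 (#5 r() → 26): value 26
after step 6 (#6 r() → 26): value 26
after step 7 (#7 w(66)): value 66

linearizable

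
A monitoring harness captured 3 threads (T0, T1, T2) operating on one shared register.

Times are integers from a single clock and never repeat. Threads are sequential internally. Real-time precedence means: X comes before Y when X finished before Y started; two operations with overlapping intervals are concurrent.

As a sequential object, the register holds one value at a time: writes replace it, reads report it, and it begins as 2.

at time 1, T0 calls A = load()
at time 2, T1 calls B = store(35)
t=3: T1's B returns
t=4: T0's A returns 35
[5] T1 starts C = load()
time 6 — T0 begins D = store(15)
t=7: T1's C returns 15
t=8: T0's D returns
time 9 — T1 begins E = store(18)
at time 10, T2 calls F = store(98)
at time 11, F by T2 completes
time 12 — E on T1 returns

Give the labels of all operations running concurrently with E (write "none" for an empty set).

concurrent with E ([9,12]): every op whose interval crosses 9..12
A [1,4]: before
B [2,3]: before
C [5,7]: before
D [6,8]: before
F [10,11]: concurrent

F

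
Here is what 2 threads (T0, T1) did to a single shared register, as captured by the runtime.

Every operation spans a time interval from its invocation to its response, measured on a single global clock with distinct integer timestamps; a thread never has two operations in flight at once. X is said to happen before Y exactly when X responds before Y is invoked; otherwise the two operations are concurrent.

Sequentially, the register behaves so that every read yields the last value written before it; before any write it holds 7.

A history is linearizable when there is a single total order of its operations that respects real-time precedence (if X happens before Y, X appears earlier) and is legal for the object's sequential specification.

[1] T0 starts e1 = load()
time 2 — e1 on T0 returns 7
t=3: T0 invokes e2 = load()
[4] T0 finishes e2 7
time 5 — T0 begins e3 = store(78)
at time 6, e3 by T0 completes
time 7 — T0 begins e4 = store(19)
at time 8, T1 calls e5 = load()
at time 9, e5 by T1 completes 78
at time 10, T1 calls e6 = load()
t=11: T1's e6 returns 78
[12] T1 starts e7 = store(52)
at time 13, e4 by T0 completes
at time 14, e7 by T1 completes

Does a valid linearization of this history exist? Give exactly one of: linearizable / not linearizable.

witness order: e1, e2, e3, e5, e6, e4, e7
after step 1 (e1 load() → 7): value 7
after step 2 (e2 load() → 7): value 7
after step 3 (e3 store(78)): value 78
after step 4 (e5 load() → 78): value 78
after step 5 (e6 load() → 78): value 78
after step 6 (e4 store(19)): value 19
after step 7 (e7 store(52)): value 52

linearizable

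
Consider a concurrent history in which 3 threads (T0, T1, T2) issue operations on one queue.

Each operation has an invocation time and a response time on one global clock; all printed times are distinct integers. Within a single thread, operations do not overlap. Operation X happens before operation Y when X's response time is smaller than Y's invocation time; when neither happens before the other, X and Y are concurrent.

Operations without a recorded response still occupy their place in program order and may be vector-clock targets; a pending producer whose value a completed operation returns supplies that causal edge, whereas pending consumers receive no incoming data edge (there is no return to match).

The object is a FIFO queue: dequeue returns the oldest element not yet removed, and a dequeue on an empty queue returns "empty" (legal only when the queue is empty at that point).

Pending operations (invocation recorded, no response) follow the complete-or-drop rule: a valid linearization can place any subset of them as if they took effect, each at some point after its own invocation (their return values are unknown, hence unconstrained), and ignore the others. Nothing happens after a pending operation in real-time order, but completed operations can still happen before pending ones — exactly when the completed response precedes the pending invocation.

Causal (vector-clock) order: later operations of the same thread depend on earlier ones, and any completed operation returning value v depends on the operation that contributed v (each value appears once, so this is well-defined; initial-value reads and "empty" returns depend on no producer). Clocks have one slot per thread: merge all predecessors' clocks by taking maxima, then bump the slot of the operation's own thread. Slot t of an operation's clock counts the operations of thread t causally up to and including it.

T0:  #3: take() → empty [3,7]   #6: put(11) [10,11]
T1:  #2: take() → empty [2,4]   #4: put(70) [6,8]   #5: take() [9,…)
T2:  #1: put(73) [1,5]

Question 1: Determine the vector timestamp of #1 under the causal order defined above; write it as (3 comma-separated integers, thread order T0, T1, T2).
(0, 0, 1)

#1 (invocation 1): nothing precedes it; T2's component alone gives (0, 0, 1)
#2 (invocation 2): nothing precedes it; T1's component alone gives (0, 1, 0)
#3 (invocation 3): nothing precedes it; T0's component alone gives (1, 0, 0)
invoked at 6, #4 merges VC(#2)=(0, 1, 0) and bumps T1's slot → (0, 2, 0)
invoked at 10, #6 merges VC(#3)=(1, 0, 0) and bumps T0's slot → (2, 0, 0)
invoked at 9, #5 merges VC(#4)=(0, 2, 0) and bumps T1's slot → (0, 3, 0)
target: VC(#1) = (0, 0, 1)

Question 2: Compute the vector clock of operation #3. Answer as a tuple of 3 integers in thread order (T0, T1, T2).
(1, 0, 0)

no predecessors for #1 (invoked 1): T2 increments from zero → (0, 0, 1)
no predecessors for #2 (invoked 2): T1 increments from zero → (0, 1, 0)
no predecessors for #3 (invoked 3): T0 increments from zero → (1, 0, 0)
from VC(#2)=(0, 1, 0), #4 (invoked 6) maxes components and bumps T1 → (0, 2, 0)
from VC(#3)=(1, 0, 0), #6 (invoked 10) maxes components and bumps T0 → (2, 0, 0)
from VC(#4)=(0, 2, 0), #5 (invoked 9) maxes components and bumps T1 → (0, 3, 0)
target: VC(#3) = (1, 0, 0)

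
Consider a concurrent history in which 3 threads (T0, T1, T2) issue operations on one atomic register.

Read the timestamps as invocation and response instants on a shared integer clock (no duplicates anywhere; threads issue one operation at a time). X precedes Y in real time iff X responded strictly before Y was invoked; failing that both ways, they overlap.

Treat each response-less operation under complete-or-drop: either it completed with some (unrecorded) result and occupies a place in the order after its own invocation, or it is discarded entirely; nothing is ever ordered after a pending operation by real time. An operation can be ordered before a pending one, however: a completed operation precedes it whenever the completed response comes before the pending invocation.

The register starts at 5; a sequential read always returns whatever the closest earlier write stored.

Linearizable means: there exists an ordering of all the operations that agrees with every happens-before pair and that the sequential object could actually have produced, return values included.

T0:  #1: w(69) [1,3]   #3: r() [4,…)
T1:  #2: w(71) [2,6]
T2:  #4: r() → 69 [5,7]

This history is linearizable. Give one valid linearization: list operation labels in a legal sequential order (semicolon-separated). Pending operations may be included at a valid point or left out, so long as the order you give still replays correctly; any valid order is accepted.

1. #1 w(69), leaving value 69
2. #3 r() (pending, included), leaving value 69
3. #4 r() → 69, leaving value 69
4. #2 w(71), leaving value 71

#1; #3; #4; #2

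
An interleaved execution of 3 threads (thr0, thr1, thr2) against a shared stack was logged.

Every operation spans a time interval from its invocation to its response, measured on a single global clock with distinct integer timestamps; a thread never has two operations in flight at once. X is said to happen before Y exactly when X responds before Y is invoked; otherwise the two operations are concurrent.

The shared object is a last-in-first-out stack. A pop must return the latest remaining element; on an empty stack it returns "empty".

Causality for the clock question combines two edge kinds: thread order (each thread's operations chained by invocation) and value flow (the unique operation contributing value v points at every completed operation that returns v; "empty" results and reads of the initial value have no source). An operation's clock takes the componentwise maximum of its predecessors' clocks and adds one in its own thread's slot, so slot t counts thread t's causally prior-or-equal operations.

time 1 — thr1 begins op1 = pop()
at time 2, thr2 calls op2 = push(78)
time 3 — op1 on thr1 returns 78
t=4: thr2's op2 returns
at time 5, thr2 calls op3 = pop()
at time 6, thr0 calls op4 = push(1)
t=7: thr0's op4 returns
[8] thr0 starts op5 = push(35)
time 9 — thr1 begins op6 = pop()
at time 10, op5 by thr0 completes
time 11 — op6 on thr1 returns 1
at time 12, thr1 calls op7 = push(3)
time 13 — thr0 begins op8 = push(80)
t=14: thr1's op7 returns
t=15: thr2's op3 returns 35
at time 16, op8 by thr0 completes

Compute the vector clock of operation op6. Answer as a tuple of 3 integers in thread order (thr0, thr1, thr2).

invoked at 2, op2 has no predecessors; its own thr2 bump gives (0, 0, 1)
invoked at 6, op4 has no predecessors; its own thr0 bump gives (1, 0, 0)
VC(op1, invoked at 1): max of VC(op2)=(0, 0, 1), then +1 on thread thr1 → (0, 1, 1)
VC(op5, invoked at 8): max of VC(op4)=(1, 0, 0), then +1 on thread thr0 → (2, 0, 0)
VC(op8, invoked at 13): max of VC(op5)=(2, 0, 0), then +1 on thread thr0 → (3, 0, 0)
VC(op6, invoked at 9): max of VC(op1)=(0, 1, 1), VC(op4)=(1, 0, 0), then +1 on thread thr1 → (1, 2, 1)
VC(op3, invoked at 5): max of VC(op2)=(0, 0, 1), VC(op5)=(2, 0, 0), then +1 on thread thr2 → (2, 0, 2)
VC(op7, invoked at 12): max of VC(op6)=(1, 2, 1), then +1 on thread thr1 → (1, 3, 1)
target: VC(op6) = (1, 2, 1)

(1, 2, 1)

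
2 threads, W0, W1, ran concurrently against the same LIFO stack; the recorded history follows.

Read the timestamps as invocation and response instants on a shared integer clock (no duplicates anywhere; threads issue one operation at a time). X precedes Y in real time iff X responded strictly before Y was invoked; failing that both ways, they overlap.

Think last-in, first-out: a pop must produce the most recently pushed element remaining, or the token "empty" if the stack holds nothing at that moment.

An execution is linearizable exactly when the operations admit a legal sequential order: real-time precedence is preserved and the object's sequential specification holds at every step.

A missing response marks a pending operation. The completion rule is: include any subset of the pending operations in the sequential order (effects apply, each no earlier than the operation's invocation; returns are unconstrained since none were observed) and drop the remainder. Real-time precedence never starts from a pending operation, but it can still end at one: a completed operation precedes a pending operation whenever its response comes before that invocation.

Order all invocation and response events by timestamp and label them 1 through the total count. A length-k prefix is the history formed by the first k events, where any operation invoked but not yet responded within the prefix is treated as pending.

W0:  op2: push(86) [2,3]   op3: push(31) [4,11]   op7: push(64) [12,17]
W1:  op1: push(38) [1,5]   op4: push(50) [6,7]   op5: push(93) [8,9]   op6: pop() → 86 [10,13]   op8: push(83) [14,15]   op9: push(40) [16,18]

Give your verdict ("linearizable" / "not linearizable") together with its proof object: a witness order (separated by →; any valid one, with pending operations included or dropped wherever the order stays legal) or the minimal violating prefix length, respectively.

already the first 13 events (up to op6's response at time 13) admit no linearization; the first 12 still do
the 6 completed operations admit 9 real-time orders; each fails the LIFO stack replay
no escape via the 1 pending operation (op7): every completion choice fails
take op1, op2, op3, op4, op5, op6 (pending dropped): step 6 already fails, because op6 pop() → 86 cannot occur there
take op1, op2, op4, op3, op5, op6 (pending dropped): step 6 already fails, because op6 pop() → 86 cannot occur there

not linearizable — minimal violating prefix: 13 events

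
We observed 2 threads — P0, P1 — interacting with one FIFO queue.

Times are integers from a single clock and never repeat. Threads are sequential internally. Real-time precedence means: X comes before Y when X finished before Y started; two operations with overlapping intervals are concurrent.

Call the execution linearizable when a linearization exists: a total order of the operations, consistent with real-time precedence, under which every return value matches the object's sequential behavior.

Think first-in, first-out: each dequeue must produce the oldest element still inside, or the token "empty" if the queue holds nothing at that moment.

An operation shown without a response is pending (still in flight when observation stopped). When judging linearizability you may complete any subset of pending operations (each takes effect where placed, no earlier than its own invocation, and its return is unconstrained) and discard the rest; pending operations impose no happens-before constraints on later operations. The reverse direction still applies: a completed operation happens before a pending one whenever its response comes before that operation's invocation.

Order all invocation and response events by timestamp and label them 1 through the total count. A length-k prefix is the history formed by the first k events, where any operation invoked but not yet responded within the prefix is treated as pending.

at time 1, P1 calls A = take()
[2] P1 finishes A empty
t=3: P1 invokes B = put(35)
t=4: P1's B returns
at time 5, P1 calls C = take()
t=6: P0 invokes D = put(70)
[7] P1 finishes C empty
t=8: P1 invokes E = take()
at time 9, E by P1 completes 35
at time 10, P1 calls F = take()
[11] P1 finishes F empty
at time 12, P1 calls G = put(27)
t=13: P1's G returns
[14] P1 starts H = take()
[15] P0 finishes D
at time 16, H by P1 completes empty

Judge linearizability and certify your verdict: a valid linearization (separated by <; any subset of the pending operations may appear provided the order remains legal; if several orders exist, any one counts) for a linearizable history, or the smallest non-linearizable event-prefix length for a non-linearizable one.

events 1..6 are fine; event 7 — the response of C at time 7 — makes the prefix non-linearizable
the sole real-time-consistent order of 3 completed operations fails the FIFO queue replay
no escape via the 1 pending operation (D): every completion choice fails
sample order A, B, C (pending dropped) stalls at step 3 — C take() → empty has no legal effect

not linearizable — minimal violating prefix: 7 events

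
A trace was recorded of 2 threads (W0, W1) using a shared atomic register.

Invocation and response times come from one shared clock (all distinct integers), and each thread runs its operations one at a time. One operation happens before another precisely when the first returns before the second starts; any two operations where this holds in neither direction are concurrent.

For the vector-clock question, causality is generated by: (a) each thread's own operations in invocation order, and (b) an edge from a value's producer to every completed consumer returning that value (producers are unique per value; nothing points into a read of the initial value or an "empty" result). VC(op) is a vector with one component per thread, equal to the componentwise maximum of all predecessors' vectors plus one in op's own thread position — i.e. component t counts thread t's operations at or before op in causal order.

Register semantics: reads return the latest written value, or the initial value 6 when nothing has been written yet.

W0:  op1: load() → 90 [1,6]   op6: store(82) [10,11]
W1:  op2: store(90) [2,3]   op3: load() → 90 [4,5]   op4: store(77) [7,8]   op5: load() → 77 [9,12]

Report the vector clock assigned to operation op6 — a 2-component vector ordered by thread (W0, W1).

(2, 1)

VC(op2, invoked at 2): no causal predecessors; +1 on W1 → (0, 1)
merge at op3 (invoked 4): VC(op2)=(0, 1), own-thread bump on W1 → (0, 2)
merge at op1 (invoked 1): VC(op2)=(0, 1), own-thread bump on W0 → (1, 1)
merge at op4 (invoked 7): VC(op3)=(0, 2), own-thread bump on W1 → (0, 3)
merge at op6 (invoked 10): VC(op1)=(1, 1), own-thread bump on W0 → (2, 1)
merge at op5 (invoked 9): VC(op4)=(0, 3), own-thread bump on W1 → (0, 4)
target: VC(op6) = (2, 1)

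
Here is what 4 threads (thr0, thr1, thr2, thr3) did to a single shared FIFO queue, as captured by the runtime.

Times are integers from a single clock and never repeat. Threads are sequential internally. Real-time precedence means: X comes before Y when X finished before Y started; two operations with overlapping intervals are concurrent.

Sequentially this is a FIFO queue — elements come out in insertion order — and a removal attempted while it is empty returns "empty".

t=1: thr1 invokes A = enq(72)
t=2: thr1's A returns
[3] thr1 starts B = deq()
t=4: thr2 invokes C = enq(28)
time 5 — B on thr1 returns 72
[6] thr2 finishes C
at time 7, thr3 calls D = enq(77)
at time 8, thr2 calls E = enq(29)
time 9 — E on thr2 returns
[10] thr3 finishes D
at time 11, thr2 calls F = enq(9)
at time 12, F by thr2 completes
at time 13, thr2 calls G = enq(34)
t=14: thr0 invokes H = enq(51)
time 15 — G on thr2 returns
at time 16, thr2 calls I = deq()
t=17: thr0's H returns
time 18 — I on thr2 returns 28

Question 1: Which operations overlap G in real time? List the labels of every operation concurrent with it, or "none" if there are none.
H

G spans [13,15]; an op avoiding the whole window 13..15 is ordered, any other is concurrent
A [1,2]: before
B [3,5]: before
C [4,6]: before
D [7,10]: before
E [8,9]: before
F [11,12]: before
H [14,17]: concurrent
I [16,18]: after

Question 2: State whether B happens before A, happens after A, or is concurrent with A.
after

B spans [3,5], A spans [1,2]
resp(A)=2 < inv(B)=3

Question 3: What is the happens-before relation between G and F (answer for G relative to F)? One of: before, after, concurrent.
after

G spans [13,15], F spans [11,12]
resp(F)=12 < inv(G)=13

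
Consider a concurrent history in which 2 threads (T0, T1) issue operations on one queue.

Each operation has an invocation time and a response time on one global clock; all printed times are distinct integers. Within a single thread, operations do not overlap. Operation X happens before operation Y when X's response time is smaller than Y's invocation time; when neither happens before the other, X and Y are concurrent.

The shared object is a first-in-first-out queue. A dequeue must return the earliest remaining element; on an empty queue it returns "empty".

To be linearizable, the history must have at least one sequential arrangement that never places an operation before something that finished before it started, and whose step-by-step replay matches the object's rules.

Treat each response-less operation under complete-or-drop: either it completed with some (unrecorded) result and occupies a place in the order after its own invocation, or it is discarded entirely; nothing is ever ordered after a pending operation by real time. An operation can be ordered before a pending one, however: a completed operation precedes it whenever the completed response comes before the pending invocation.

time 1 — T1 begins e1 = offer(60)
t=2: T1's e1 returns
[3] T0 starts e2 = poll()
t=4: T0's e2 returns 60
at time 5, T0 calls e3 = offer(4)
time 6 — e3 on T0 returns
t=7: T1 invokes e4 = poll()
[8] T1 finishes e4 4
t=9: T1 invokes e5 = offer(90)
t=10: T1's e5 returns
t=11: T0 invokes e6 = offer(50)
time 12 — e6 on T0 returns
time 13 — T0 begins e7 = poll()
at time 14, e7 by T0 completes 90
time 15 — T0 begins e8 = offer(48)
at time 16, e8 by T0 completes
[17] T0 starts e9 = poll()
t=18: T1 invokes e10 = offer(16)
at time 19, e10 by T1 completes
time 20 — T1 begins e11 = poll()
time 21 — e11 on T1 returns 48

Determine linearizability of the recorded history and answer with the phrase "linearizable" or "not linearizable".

a witness: e1, e2, e3, e4, e5, e6, e7, e8, e9, e10, e11
1. e1 offer(60), leaving queue <60>
2. e2 poll() → 60, leaving queue <>
3. e3 offer(4), leaving queue <4>
4. e4 poll() → 4, leaving queue <>
5. e5 offer(90), leaving queue <90>
6. e6 offer(50), leaving queue <90,50>
7. e7 poll() → 90, leaving queue <50>
8. e8 offer(48), leaving queue <50,48>
9. e9 poll() (pending, included), leaving queue <48>
10. e10 offer(16), leaving queue <48,16>
11. e11 poll() → 48, leaving queue <16>

linearizable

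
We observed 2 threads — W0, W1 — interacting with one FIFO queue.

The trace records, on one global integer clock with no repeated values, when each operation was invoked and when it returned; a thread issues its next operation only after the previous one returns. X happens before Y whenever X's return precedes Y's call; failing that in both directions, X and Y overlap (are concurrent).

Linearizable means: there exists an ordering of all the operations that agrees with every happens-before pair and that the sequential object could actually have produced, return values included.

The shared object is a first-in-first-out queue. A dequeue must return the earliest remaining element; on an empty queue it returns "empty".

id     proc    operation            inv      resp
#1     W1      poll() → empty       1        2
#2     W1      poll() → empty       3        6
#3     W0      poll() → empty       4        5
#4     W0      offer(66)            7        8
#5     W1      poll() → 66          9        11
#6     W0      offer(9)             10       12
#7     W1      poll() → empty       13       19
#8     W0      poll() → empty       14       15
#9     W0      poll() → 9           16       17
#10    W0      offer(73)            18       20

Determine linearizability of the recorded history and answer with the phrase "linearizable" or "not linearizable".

prefix check: 1..16 passes, 1..17 fails once #9's time-17 response joins
8 completed operations, 4 real-time-consistent orders — every FIFO queue replay fails
every completion of the 1 pending operation (#7) was checked; none linearizes
for example #1, #2, #3, #4, #5, #6, #8, #9 (pending dropped) fails at step 7: #8 poll() → empty is not legal there
for example #1, #2, #3, #4, #6, #5, #8, #9 (pending dropped) fails at step 7: #8 poll() → empty is not legal there

not linearizable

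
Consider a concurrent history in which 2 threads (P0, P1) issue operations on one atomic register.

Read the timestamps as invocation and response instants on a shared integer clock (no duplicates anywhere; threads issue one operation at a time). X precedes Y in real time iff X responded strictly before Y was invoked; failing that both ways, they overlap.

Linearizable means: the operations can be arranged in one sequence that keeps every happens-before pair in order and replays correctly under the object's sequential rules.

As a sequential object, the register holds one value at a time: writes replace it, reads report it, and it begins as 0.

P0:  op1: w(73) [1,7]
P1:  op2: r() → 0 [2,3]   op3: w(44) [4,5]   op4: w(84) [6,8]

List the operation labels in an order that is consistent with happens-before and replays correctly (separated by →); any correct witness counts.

after step 1 (op2 r() → 0): value 0
after step 2 (op1 w(73)): value 73
after step 3 (op3 w(44)): value 44
after step 4 (op4 w(84)): value 84

op2 → op1 → op3 → op4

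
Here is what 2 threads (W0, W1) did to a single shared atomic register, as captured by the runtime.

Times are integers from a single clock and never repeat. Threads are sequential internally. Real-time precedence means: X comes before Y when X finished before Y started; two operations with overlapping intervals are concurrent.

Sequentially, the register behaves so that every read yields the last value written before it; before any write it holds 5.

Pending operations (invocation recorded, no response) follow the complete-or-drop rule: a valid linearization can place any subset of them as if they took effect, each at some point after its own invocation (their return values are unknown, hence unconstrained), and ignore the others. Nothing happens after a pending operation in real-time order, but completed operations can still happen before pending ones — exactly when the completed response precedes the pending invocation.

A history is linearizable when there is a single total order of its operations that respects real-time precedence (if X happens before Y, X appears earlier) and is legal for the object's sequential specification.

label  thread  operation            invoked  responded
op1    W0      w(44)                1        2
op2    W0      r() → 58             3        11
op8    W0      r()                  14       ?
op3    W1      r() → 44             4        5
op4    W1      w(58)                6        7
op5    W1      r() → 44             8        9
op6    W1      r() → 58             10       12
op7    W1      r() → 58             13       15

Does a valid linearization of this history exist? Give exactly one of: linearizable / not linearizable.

not linearizable

the violation lands at event 9, op5's response at time 9: events 1..8 linearize, events 1..9 do not
the completed operations (4 total) allow one real-time order; the atomic register replay rejects it
no escape via the 1 pending operation (op2): every completion choice fails
for example op1, op3, op4, op5 (pending dropped) fails at step 4: op5 r() → 44 is not legal there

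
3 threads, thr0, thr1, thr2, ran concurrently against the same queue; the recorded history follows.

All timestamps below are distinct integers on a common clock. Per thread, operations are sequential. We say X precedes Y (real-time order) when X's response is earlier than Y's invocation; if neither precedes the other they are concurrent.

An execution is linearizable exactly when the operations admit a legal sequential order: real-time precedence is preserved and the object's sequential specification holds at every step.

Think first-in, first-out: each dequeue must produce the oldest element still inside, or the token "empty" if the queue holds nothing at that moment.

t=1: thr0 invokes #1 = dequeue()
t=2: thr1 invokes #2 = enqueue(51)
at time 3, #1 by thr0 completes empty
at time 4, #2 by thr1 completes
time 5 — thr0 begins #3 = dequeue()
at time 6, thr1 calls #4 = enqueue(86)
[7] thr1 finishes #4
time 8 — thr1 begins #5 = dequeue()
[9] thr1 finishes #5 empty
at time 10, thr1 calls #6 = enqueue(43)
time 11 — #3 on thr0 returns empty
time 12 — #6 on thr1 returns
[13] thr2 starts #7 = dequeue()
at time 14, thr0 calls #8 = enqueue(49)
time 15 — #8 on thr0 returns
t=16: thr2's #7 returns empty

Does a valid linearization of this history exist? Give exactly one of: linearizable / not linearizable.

not linearizable

cut after 8 events: linearizable; cut after 9 events (#5 responds, time 9): not linearizable
all 2 real-time-respecting orders fail — 4 completed queue operations, no legal replay
include/drop combinations of the 1 pending operation (#3) were all tried; none helps
for example #1, #2, #4, #5 (pending dropped) fails at step 4: #5 dequeue() → empty is not legal there
for example #2, #1, #4, #5 (pending dropped) fails at step 2: #1 dequeue() → empty is not legal there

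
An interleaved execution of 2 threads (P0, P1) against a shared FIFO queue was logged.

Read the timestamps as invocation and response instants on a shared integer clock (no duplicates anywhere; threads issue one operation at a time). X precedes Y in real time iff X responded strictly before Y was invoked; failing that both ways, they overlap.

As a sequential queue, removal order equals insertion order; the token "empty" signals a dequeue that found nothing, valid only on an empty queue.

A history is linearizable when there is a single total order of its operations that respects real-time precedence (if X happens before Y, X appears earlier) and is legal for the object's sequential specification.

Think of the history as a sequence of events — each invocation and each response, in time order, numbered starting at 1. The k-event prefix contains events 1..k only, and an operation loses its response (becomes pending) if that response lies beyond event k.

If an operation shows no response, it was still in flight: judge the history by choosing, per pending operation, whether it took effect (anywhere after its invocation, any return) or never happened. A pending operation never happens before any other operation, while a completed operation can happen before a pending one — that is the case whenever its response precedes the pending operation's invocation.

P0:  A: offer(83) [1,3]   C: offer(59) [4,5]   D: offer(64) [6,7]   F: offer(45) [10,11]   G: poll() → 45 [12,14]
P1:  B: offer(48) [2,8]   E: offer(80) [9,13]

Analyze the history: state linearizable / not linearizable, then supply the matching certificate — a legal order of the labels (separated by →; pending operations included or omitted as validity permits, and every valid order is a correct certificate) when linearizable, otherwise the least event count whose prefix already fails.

not linearizable — minimal violating prefix: 14 events

already the first 14 events (up to G's response at time 14) admit no linearization; the first 13 still do
no legal order exists: 12 real-time-consistent candidates over 7 completed FIFO queue operations, all rejected
one such order, A, B, C, D, E, F, G, breaks at step 7 where G poll() → 45 is illegal
one such order, A, B, C, D, F, E, G, breaks at step 7 where G poll() → 45 is illegal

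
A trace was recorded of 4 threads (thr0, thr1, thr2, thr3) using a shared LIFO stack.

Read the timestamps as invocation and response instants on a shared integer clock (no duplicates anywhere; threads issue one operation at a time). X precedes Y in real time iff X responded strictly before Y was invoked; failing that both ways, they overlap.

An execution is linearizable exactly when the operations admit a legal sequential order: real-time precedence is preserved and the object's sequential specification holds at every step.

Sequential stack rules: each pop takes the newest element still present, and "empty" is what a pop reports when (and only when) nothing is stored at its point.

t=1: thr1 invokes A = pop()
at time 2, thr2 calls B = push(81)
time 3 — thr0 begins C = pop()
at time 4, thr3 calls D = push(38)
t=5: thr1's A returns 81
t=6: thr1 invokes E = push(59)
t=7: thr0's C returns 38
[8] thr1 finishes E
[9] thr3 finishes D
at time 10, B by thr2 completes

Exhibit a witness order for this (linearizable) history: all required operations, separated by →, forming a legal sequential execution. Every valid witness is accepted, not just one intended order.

step 1: B push(81) — stack <81>
step 2: A pop() → 81 — stack <>
step 3: D push(38) — stack <38>
step 4: C pop() → 38 — stack <>
step 5: E push(59) — stack <59>

B → A → D → C → E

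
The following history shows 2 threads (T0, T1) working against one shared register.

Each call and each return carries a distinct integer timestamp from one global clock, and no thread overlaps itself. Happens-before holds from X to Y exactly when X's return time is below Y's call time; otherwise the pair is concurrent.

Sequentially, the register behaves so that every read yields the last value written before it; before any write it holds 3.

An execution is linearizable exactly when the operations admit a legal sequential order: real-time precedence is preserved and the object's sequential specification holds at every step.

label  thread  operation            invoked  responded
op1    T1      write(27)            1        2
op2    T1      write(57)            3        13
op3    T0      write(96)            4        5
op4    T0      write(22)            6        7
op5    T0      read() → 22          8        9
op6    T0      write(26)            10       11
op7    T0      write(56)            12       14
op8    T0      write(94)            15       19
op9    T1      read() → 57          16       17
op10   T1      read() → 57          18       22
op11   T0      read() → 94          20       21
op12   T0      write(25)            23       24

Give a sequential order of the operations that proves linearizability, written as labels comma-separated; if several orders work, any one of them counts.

step 1: op1 write(27) — value 27
step 2: op3 write(96) — value 96
step 3: op4 write(22) — value 22
step 4: op5 read() → 22 — value 22
step 5: op6 write(26) — value 26
step 6: op7 write(56) — value 56
step 7: op2 write(57) — value 57
step 8: op9 read() → 57 — value 57
step 9: op10 read() → 57 — value 57
step 10: op8 write(94) — value 94
step 11: op11 read() → 94 — value 94
step 12: op12 write(25) — value 25

op1, op3, op4, op5, op6, op7, op2, op9, op10, op8, op11, op12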